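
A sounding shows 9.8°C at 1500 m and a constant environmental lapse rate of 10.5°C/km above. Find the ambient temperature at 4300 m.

-19.6°C

1500 → 4300 m (environmental, 10.5°C/km): ΔT = -10.5 × 2.8 = -29.4°C → T = -19.6°C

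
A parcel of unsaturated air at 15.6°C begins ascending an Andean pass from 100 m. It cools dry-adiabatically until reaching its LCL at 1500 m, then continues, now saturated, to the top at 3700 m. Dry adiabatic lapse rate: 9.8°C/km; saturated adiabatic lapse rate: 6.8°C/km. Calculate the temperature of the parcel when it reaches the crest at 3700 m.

-13.08°C

From 100 m to 1500 m (dry): cools by 9.8 × 1.4 = 13.72°C, giving 1.88°C.
From 1500 m to 3700 m (saturated): cools by 6.8 × 2.2 = 14.96°C, giving -13.08°C.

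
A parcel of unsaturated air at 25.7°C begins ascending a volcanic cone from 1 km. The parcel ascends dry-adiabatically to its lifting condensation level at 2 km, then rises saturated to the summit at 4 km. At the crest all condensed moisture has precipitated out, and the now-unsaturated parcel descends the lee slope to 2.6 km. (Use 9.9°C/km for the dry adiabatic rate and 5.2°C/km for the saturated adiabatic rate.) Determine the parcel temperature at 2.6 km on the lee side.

19.26°C

Dry to 2000 m: -9.9 × 1 km = -9.9°C, so T = 15.8°C.
Saturated to 4000 m: -5.2 × 2 km = -10.4°C, so T = 5.4°C.
Dry descent to 2600 m: +9.9 × 1.4 km = +13.86°C, so T = 19.26°C.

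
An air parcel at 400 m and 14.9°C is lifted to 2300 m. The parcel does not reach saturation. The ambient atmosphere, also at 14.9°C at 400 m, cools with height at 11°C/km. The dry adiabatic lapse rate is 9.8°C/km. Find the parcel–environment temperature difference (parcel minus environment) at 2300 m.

+2.28°C (parcel warmer than environment)

Parcel:
  From 400 m to 2300 m (dry): cools by 9.8 × 1.9 = 18.62°C, giving -3.72°C.
Environment:
  From 400 m to 2300 m (environment): cools by 11 × 1.9 = 20.9°C, giving -6°C.
T_parcel − T_env = -3.72 − (-6) = +2.28°C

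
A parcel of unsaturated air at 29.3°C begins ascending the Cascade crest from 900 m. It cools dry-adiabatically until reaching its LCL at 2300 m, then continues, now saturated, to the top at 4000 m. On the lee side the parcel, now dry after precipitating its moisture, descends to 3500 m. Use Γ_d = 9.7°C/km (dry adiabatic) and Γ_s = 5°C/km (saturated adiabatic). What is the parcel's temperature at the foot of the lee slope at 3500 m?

12.07°C

Dry to 2300 m: -9.7 × 1.4 km = -13.58°C, so T = 15.72°C.
Saturated to 4000 m: -5 × 1.7 km = -8.5°C, so T = 7.22°C.
Dry descent to 3500 m: +9.7 × 0.5 km = +4.85°C, so T = 12.07°C.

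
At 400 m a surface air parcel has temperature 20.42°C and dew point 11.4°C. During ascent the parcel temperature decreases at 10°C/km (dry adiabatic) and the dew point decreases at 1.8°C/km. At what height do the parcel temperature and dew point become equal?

T and T_d converge at 10 − 1.8 = 8.2°C per km
Height above start = (20.42 − 11.4) / 8.2 = 1.1 km
LCL altitude = 400 m + 1100 m = 1500 m

1500 m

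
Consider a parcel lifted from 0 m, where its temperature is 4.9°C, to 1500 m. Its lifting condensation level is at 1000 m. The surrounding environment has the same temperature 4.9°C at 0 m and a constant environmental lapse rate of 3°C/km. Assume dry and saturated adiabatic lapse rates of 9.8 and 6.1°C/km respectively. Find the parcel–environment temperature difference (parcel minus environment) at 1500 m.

Parcel:
  0–1000 m, dry: Δz = 1 km ⇒ ΔT = -9.8°C; T = -4.9°C
  1000–1500 m, saturated: Δz = 0.5 km ⇒ ΔT = -3.05°C; T = -7.95°C
Environment:
  0–1500 m, environment: Δz = 1.5 km ⇒ ΔT = -4.5°C; T = 0.4°C
T_parcel − T_env = -7.95 − 0.4 = -8.35°C

-8.35°C (parcel cooler than environment)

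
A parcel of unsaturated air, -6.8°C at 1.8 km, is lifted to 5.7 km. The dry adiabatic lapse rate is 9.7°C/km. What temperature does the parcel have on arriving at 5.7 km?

1800 → 5700 m (dry adiabatic, 9.7°C/km): ΔT = -9.7 × 3.9 = -37.83°C → T = -44.63°C

-44.63°C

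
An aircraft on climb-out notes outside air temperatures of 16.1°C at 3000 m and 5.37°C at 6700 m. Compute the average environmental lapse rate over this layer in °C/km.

Γ = −ΔT/Δz = (16.1 − 5.37) / (6700 − 3000) m
  = 10.73°C / 3.7 km = 2.9°C/km

2.9°C/km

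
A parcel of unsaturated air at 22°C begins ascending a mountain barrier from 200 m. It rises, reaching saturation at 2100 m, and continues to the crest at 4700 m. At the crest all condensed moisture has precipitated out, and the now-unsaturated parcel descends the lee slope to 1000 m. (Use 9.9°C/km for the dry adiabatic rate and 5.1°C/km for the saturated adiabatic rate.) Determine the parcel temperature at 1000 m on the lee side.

26.56°C

Dry to 2100 m: -9.9 × 1.9 km = -18.81°C, so T = 3.19°C.
Saturated to 4700 m: -5.1 × 2.6 km = -13.26°C, so T = -10.07°C.
Dry descent to 1000 m: +9.9 × 3.7 km = +36.63°C, so T = 26.56°C.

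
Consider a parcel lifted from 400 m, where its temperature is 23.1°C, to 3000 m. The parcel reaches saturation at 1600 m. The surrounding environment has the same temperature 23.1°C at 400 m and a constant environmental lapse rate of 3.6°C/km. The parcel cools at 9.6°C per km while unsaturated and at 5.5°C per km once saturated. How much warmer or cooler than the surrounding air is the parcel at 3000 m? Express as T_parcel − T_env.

Parcel:
  Dry to 1600 m: -9.6 × 1.2 km = -11.52°C, so T = 11.58°C.
  Saturated to 3000 m: -5.5 × 1.4 km = -7.7°C, so T = 3.88°C.
Environment:
  Environment to 3000 m: -3.6 × 2.6 km = -9.36°C, so T = 13.74°C.
T_parcel − T_env = 3.88 − 13.74 = -9.86°C

-9.86°C (parcel cooler than environment)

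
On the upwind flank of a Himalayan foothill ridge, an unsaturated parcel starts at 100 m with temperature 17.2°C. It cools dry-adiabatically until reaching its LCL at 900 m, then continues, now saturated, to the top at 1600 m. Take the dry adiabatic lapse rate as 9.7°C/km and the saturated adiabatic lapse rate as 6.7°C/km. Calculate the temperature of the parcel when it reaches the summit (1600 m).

4.75°C

100 → 900 m (dry, 9.7°C/km): ΔT = -9.7 × 0.8 = -7.76°C → T = 9.44°C
900 → 1600 m (saturated, 6.7°C/km): ΔT = -6.7 × 0.7 = -4.69°C → T = 4.75°C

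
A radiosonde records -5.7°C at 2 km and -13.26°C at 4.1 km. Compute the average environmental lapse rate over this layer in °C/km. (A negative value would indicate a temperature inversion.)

Γ = −ΔT/Δz = (-5.7 − (-13.26)) / (4100 − 2000) m
  = 7.56°C / 2.1 km = 3.6°C/km

3.6°C/km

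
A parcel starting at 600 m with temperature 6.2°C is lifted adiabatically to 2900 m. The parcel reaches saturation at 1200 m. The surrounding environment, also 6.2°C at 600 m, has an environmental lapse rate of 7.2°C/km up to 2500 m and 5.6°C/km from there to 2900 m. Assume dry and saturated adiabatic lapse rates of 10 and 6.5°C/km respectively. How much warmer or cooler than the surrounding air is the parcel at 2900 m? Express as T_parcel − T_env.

-1.13°C (parcel cooler than environment)

Parcel:
  Dry to 1200 m: -10 × 0.6 km = -6°C, so T = 0.2°C.
  Saturated to 2900 m: -6.5 × 1.7 km = -11.05°C, so T = -10.85°C.
Environment:
  Environment, lower layer to 2500 m: -7.2 × 1.9 km = -13.68°C, so T = -7.48°C.
  Environment, upper layer to 2900 m: -5.6 × 0.4 km = -2.24°C, so T = -9.72°C.
T_parcel − T_env = -10.85 − (-9.72) = -1.13°C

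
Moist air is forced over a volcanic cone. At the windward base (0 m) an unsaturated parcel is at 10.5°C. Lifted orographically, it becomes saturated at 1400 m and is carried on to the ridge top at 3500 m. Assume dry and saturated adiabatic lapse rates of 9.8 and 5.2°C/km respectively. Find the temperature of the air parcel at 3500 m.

-14.14°C

0 → 1400 m (dry, 9.8°C/km): ΔT = -9.8 × 1.4 = -13.72°C → T = -3.22°C
1400 → 3500 m (saturated, 5.2°C/km): ΔT = -5.2 × 2.1 = -10.92°C → T = -14.14°C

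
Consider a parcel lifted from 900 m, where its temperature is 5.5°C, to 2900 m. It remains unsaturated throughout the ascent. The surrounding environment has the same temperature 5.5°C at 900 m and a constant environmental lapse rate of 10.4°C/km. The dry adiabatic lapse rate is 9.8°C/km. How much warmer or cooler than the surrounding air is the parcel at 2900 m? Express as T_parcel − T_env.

+1.2°C (parcel warmer than environment)

Parcel:
  Dry to 2900 m: -9.8 × 2 km = -19.6°C, so T = -14.1°C.
Environment:
  Environment to 2900 m: -10.4 × 2 km = -20.8°C, so T = -15.3°C.
T_parcel − T_env = -14.1 − (-15.3) = +1.2°C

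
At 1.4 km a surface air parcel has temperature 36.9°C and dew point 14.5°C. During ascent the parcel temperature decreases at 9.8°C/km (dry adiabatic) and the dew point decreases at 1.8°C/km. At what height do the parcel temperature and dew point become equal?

T and T_d converge at 9.8 − 1.8 = 8°C per km
Height above start = (36.9 − 14.5) / 8 = 2.8 km
LCL altitude = 1400 m + 2800 m = 4200 m

4.2 km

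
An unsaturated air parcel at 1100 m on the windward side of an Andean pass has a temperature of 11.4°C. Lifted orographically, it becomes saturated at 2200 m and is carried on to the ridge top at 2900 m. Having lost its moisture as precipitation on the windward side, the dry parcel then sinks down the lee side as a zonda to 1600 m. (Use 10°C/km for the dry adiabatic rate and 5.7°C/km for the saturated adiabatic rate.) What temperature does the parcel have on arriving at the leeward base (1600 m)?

9.41°C

1100–2200 m, dry: Δz = 1.1 km ⇒ ΔT = -11°C; T = 0.4°C
2200–2900 m, saturated: Δz = 0.7 km ⇒ ΔT = -3.99°C; T = -3.59°C
2900–1600 m, dry descent: Δz = 1.3 km ⇒ ΔT = +13°C; T = 9.41°C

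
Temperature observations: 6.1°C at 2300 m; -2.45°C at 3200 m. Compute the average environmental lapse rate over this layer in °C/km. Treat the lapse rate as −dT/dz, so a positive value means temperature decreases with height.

Γ = −ΔT/Δz = (6.1 − (-2.45)) / (3200 − 2300) m
  = 8.55°C / 0.9 km = 9.5°C/km

9.5°C/km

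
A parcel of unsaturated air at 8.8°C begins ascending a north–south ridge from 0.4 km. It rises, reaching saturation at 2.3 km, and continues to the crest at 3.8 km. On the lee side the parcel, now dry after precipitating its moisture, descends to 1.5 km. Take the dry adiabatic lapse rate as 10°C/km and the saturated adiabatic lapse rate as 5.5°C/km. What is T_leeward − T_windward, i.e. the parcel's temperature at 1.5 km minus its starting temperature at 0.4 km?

400 → 2300 m (dry, 10°C/km): ΔT = -10 × 1.9 = -19°C → T = -10.2°C
2300 → 3800 m (saturated, 5.5°C/km): ΔT = -5.5 × 1.5 = -8.25°C → T = -18.45°C
3800 → 1500 m (dry descent, 10°C/km): ΔT = +10 × 2.3 = +23°C → T = 4.55°C
Net change vs windward start: 4.55 − 8.8 = -4.25°C

-4.25°C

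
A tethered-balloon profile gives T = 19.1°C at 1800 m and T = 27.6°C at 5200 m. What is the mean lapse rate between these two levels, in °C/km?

-2.5°C/km

Γ = −ΔT/Δz = (19.1 − 27.6) / (5200 − 1800) m
  = -8.5°C / 3.4 km = -2.5°C/km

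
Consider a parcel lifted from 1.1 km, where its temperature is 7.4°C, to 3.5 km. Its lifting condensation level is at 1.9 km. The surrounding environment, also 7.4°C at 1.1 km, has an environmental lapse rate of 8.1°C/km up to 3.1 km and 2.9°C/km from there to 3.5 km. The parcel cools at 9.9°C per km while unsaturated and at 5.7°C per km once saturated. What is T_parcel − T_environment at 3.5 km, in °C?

Parcel:
  From 1100 m to 1900 m (dry): cools by 9.9 × 0.8 = 7.92°C, giving -0.52°C.
  From 1900 m to 3500 m (saturated): cools by 5.7 × 1.6 = 9.12°C, giving -9.64°C.
Environment:
  From 1100 m to 3100 m (environment, lower layer): cools by 8.1 × 2 = 16.2°C, giving -8.8°C.
  From 3100 m to 3500 m (environment, upper layer): cools by 2.9 × 0.4 = 1.16°C, giving -9.96°C.
T_parcel − T_env = -9.64 − (-9.96) = +0.32°C

+0.32°C (parcel warmer than environment)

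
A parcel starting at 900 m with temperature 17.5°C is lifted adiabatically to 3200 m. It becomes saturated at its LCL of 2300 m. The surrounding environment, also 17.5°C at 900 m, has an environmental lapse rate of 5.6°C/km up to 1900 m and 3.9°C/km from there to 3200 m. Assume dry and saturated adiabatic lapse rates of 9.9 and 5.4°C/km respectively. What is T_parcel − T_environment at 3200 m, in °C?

-8.05°C (parcel cooler than environment)

Parcel:
  Dry to 2300 m: -9.9 × 1.4 km = -13.86°C, so T = 3.64°C.
  Saturated to 3200 m: -5.4 × 0.9 km = -4.86°C, so T = -1.22°C.
Environment:
  Environment, lower layer to 1900 m: -5.6 × 1 km = -5.6°C, so T = 11.9°C.
  Environment, upper layer to 3200 m: -3.9 × 1.3 km = -5.07°C, so T = 6.83°C.
T_parcel − T_env = -1.22 − 6.83 = -8.05°C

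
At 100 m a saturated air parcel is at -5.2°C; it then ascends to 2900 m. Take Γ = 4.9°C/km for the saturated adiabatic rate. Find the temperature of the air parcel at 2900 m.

-18.92°C

From 100 m to 2900 m (saturated adiabatic): cools by 4.9 × 2.8 = 13.72°C, giving -18.92°C.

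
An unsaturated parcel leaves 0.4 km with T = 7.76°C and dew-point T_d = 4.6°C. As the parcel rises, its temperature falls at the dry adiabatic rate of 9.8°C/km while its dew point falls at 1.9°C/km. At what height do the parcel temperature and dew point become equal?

0.8 km

T and T_d converge at 9.8 − 1.9 = 7.9°C per km
Height above start = (7.76 − 4.6) / 7.9 = 0.4 km
LCL altitude = 400 m + 400 m = 800 m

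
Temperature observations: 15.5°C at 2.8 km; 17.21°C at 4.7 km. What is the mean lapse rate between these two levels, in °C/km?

Γ = −ΔT/Δz = (15.5 − 17.21) / (4700 − 2800) m
  = -1.71°C / 1.9 km = -0.9°C/km

-0.9°C/km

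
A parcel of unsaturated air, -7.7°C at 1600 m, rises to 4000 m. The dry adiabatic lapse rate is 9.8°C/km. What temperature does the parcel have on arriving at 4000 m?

1600 → 4000 m (dry adiabatic, 9.8°C/km): ΔT = -9.8 × 2.4 = -23.52°C → T = -31.22°C

-31.22°C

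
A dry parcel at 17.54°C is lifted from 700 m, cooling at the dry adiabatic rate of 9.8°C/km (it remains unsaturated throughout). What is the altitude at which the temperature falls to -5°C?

Height above start = (17.54 − (-5)) / 9.8 = 2.3 km
Altitude = 700 m + 2300 m = 3000 m

3000 m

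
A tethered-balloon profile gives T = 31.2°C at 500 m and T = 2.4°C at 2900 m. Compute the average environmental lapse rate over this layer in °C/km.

Γ = −ΔT/Δz = (31.2 − 2.4) / (2900 − 500) m
  = 28.8°C / 2.4 km = 12°C/km

12°C/km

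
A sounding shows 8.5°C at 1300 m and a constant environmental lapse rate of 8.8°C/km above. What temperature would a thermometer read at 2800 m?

-4.7°C

1300 → 2800 m (environmental, 8.8°C/km): ΔT = -8.8 × 1.5 = -13.2°C → T = -4.7°C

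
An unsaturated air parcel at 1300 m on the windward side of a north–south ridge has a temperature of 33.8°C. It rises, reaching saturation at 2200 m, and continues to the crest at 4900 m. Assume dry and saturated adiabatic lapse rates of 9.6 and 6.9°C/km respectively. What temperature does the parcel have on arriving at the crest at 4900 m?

From 1300 m to 2200 m (dry): cools by 9.6 × 0.9 = 8.64°C, giving 25.16°C.
From 2200 m to 4900 m (saturated): cools by 6.9 × 2.7 = 18.63°C, giving 6.53°C.

6.53°C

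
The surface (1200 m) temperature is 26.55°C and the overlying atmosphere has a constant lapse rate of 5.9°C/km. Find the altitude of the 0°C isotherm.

Height above start = (26.55 − 0) / 5.9 = 4.5 km
Altitude = 1200 m + 4500 m = 5700 m

5700 m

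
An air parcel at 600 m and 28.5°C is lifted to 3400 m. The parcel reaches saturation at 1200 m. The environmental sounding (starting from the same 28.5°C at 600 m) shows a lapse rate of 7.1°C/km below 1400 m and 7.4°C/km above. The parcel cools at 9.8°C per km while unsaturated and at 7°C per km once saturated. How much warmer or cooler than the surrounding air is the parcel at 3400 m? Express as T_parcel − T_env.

Parcel:
  600–1200 m, dry: Δz = 0.6 km ⇒ ΔT = -5.88°C; T = 22.62°C
  1200–3400 m, saturated: Δz = 2.2 km ⇒ ΔT = -15.4°C; T = 7.22°C
Environment:
  600–1400 m, environment, lower layer: Δz = 0.8 km ⇒ ΔT = -5.68°C; T = 22.82°C
  1400–3400 m, environment, upper layer: Δz = 2 km ⇒ ΔT = -14.8°C; T = 8.02°C
T_parcel − T_env = 7.22 − 8.02 = -0.8°C

-0.8°C (parcel cooler than environment)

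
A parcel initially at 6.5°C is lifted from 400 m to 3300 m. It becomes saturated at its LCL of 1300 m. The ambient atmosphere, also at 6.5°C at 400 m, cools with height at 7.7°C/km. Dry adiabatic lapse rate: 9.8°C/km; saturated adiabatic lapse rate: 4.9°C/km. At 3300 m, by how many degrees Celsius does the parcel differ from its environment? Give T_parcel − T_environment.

+3.71°C (parcel warmer than environment)

Parcel:
  Dry to 1300 m: -9.8 × 0.9 km = -8.82°C, so T = -2.32°C.
  Saturated to 3300 m: -4.9 × 2 km = -9.8°C, so T = -12.12°C.
Environment:
  Environment to 3300 m: -7.7 × 2.9 km = -22.33°C, so T = -15.83°C.
T_parcel − T_env = -12.12 − (-15.83) = +3.71°C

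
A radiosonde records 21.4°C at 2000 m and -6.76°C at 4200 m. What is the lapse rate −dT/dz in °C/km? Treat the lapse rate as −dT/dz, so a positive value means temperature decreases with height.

12.8°C/km

Γ = −ΔT/Δz = (21.4 − (-6.76)) / (4200 − 2000) m
  = 28.16°C / 2.2 km = 12.8°C/km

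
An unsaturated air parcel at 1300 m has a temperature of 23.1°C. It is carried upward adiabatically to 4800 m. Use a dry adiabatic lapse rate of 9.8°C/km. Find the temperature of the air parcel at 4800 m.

-11.2°C

From 1300 m to 4800 m (dry adiabatic): cools by 9.8 × 3.5 = 34.3°C, giving -11.2°C.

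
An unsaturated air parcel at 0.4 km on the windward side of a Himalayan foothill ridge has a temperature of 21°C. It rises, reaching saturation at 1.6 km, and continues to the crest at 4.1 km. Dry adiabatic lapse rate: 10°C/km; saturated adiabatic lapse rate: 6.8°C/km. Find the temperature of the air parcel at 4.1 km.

400 → 1600 m (dry, 10°C/km): ΔT = -10 × 1.2 = -12°C → T = 9°C
1600 → 4100 m (saturated, 6.8°C/km): ΔT = -6.8 × 2.5 = -17°C → T = -8°C

-8°C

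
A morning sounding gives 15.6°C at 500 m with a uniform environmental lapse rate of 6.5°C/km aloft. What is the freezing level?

2900 m

Height above start = (15.6 − 0) / 6.5 = 2.4 km
Altitude = 500 m + 2400 m = 2900 m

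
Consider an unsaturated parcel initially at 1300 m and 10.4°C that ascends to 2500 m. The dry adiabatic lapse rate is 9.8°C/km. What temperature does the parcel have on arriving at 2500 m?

Dry adiabatic to 2500 m: -9.8 × 1.2 km = -11.76°C, so T = -1.36°C.

-1.36°C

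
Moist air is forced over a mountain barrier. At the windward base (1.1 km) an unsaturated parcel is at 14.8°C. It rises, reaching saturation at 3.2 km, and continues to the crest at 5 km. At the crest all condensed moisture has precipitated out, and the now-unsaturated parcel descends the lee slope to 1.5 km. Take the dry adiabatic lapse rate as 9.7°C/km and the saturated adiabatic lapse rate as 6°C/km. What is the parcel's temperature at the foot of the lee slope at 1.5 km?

1100 → 3200 m (dry, 9.7°C/km): ΔT = -9.7 × 2.1 = -20.37°C → T = -5.57°C
3200 → 5000 m (saturated, 6°C/km): ΔT = -6 × 1.8 = -10.8°C → T = -16.37°C
5000 → 1500 m (dry descent, 9.7°C/km): ΔT = +9.7 × 3.5 = +33.95°C → T = 17.58°C

17.58°C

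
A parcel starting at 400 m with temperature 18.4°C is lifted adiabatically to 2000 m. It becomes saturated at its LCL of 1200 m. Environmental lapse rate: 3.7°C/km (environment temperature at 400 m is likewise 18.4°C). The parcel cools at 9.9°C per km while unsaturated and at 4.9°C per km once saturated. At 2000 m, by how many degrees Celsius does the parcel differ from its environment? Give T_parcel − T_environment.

Parcel:
  400 → 1200 m (dry, 9.9°C/km): ΔT = -9.9 × 0.8 = -7.92°C → T = 10.48°C
  1200 → 2000 m (saturated, 4.9°C/km): ΔT = -4.9 × 0.8 = -3.92°C → T = 6.56°C
Environment:
  400 → 2000 m (environment, 3.7°C/km): ΔT = -3.7 × 1.6 = -5.92°C → T = 12.48°C
T_parcel − T_env = 6.56 − 12.48 = -5.92°C

-5.92°C (parcel cooler than environment)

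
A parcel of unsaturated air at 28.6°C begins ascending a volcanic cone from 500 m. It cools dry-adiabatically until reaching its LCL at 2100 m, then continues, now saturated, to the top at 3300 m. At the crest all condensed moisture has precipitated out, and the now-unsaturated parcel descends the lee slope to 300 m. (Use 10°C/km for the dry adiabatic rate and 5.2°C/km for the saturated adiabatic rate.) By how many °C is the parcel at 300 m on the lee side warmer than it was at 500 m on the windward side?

+7.76°C

Dry to 2100 m: -10 × 1.6 km = -16°C, so T = 12.6°C.
Saturated to 3300 m: -5.2 × 1.2 km = -6.24°C, so T = 6.36°C.
Dry descent to 300 m: +10 × 3 km = +30°C, so T = 36.36°C.
Net change vs windward start: 36.36 − 28.6 = +7.76°C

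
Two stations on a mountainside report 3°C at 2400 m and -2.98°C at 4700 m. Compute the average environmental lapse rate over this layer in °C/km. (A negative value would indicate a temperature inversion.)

Γ = −ΔT/Δz = (3 − (-2.98)) / (4700 − 2400) m
  = 5.98°C / 2.3 km = 2.6°C/km

2.6°C/km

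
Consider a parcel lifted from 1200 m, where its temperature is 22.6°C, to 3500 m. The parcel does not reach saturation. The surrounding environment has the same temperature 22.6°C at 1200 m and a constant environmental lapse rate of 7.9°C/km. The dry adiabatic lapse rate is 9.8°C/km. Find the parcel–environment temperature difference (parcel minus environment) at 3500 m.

-4.37°C (parcel cooler than environment)

Parcel:
  1200 → 3500 m (dry, 9.8°C/km): ΔT = -9.8 × 2.3 = -22.54°C → T = 0.06°C
Environment:
  1200 → 3500 m (environment, 7.9°C/km): ΔT = -7.9 × 2.3 = -18.17°C → T = 4.43°C
T_parcel − T_env = 0.06 − 4.43 = -4.37°C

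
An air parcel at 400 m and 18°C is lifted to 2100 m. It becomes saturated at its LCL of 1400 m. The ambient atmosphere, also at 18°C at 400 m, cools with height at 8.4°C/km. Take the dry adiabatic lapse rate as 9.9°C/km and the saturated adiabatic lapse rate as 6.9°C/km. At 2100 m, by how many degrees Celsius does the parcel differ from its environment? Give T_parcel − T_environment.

-0.45°C (parcel cooler than environment)

Parcel:
  400–1400 m, dry: Δz = 1 km ⇒ ΔT = -9.9°C; T = 8.1°C
  1400–2100 m, saturated: Δz = 0.7 km ⇒ ΔT = -4.83°C; T = 3.27°C
Environment:
  400–2100 m, environment: Δz = 1.7 km ⇒ ΔT = -14.28°C; T = 3.72°C
T_parcel − T_env = 3.27 − 3.72 = -0.45°C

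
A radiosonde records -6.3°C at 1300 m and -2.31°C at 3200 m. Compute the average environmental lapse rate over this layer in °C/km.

-2.1°C/km

Γ = −ΔT/Δz = (-6.3 − (-2.31)) / (3200 − 1300) m
  = -3.99°C / 1.9 km = -2.1°C/km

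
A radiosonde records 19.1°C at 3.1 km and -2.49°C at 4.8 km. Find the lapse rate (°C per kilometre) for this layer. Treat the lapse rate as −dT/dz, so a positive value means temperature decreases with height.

12.7°C/km

Γ = −ΔT/Δz = (19.1 − (-2.49)) / (4800 − 3100) m
  = 21.59°C / 1.7 km = 12.7°C/km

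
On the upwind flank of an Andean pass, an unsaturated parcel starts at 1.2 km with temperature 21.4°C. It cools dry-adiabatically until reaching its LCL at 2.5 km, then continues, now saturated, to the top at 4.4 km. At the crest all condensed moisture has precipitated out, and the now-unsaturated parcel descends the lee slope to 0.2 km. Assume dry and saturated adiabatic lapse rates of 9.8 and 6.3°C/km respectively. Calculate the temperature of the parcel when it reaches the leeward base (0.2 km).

Dry to 2500 m: -9.8 × 1.3 km = -12.74°C, so T = 8.66°C.
Saturated to 4400 m: -6.3 × 1.9 km = -11.97°C, so T = -3.31°C.
Dry descent to 200 m: +9.8 × 4.2 km = +41.16°C, so T = 37.85°C.

37.85°C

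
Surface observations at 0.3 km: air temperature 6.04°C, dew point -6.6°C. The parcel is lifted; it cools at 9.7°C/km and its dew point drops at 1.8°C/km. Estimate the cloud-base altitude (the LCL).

1.9 km

T and T_d converge at 9.7 − 1.8 = 7.9°C per km
Height above start = (6.04 − (-6.6)) / 7.9 = 1.6 km
LCL altitude = 300 m + 1600 m = 1900 m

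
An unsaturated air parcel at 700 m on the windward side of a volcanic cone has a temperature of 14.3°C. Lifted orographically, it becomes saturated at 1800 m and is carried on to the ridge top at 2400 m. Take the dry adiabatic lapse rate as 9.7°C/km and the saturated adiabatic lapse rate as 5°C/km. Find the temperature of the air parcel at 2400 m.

0.63°C

700 → 1800 m (dry, 9.7°C/km): ΔT = -9.7 × 1.1 = -10.67°C → T = 3.63°C
1800 → 2400 m (saturated, 5°C/km): ΔT = -5 × 0.6 = -3°C → T = 0.63°C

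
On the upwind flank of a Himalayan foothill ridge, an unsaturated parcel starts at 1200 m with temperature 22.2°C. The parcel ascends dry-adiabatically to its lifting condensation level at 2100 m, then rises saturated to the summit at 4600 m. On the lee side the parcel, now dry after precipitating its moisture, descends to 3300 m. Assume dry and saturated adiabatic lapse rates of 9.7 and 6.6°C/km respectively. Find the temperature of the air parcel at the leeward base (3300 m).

From 1200 m to 2100 m (dry): cools by 9.7 × 0.9 = 8.73°C, giving 13.47°C.
From 2100 m to 4600 m (saturated): cools by 6.6 × 2.5 = 16.5°C, giving -3.03°C.
From 4600 m to 3300 m (dry descent): warms by 9.7 × 1.3 = 12.61°C, giving 9.58°C.

9.58°C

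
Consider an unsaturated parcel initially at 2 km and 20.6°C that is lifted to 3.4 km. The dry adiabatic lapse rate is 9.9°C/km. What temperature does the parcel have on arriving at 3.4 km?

2000 → 3400 m (dry adiabatic, 9.9°C/km): ΔT = -9.9 × 1.4 = -13.86°C → T = 6.74°C

6.74°C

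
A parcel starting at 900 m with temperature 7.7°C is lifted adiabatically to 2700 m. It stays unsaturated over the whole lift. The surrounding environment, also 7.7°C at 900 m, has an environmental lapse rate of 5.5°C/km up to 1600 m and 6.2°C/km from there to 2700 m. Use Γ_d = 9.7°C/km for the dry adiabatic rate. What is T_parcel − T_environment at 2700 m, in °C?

-6.79°C (parcel cooler than environment)

Parcel:
  900–2700 m, dry: Δz = 1.8 km ⇒ ΔT = -17.46°C; T = -9.76°C
Environment:
  900–1600 m, environment, lower layer: Δz = 0.7 km ⇒ ΔT = -3.85°C; T = 3.85°C
  1600–2700 m, environment, upper layer: Δz = 1.1 km ⇒ ΔT = -6.82°C; T = -2.97°C
T_parcel − T_env = -9.76 − (-2.97) = -6.79°C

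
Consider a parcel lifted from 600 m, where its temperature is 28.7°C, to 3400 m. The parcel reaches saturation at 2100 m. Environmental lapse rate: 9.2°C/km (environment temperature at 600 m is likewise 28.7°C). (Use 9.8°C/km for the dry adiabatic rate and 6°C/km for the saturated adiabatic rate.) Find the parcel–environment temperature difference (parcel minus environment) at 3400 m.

Parcel:
  600–2100 m, dry: Δz = 1.5 km ⇒ ΔT = -14.7°C; T = 14°C
  2100–3400 m, saturated: Δz = 1.3 km ⇒ ΔT = -7.8°C; T = 6.2°C
Environment:
  600–3400 m, environment: Δz = 2.8 km ⇒ ΔT = -25.76°C; T = 2.94°C
T_parcel − T_env = 6.2 − 2.94 = +3.26°C

+3.26°C (parcel warmer than environment)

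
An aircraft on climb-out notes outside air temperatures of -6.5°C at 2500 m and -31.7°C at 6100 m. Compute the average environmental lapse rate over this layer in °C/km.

7°C/km

Γ = −ΔT/Δz = (-6.5 − (-31.7)) / (6100 − 2500) m
  = 25.2°C / 3.6 km = 7°C/km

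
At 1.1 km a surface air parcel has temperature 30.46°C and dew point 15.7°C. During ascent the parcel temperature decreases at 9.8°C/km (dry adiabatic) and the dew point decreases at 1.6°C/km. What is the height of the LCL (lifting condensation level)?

T and T_d converge at 9.8 − 1.6 = 8.2°C per km
Height above start = (30.46 − 15.7) / 8.2 = 1.8 km
LCL altitude = 1100 m + 1800 m = 2900 m

2.9 km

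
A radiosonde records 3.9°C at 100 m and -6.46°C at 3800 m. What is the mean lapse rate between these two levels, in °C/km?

2.8°C/km

Γ = −ΔT/Δz = (3.9 − (-6.46)) / (3800 − 100) m
  = 10.36°C / 3.7 km = 2.8°C/km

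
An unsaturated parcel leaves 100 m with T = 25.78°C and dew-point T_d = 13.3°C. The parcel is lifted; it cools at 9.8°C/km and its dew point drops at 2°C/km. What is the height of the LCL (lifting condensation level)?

1700 m

T and T_d converge at 9.8 − 2 = 7.8°C per km
Height above start = (25.78 − 13.3) / 7.8 = 1.6 km
LCL altitude = 100 m + 1600 m = 1700 m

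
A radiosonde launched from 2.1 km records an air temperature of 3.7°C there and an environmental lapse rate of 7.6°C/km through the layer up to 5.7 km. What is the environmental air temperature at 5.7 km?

Environmental to 5700 m: -7.6 × 3.6 km = -27.36°C, so T = -23.66°C.

-23.66°C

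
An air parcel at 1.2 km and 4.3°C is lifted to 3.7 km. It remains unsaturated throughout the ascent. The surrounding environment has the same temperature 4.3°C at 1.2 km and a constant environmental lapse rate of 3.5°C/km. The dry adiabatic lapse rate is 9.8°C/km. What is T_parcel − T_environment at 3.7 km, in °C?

-15.75°C (parcel cooler than environment)

Parcel:
  1200 → 3700 m (dry, 9.8°C/km): ΔT = -9.8 × 2.5 = -24.5°C → T = -20.2°C
Environment:
  1200 → 3700 m (environment, 3.5°C/km): ΔT = -3.5 × 2.5 = -8.75°C → T = -4.45°C
T_parcel − T_env = -20.2 − (-4.45) = -15.75°C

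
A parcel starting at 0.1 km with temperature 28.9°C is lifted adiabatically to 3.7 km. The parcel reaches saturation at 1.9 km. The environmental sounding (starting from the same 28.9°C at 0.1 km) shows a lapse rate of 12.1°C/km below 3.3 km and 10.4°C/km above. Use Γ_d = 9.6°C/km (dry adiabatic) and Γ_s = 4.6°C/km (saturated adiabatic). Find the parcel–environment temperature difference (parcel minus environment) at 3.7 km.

Parcel:
  100–1900 m, dry: Δz = 1.8 km ⇒ ΔT = -17.28°C; T = 11.62°C
  1900–3700 m, saturated: Δz = 1.8 km ⇒ ΔT = -8.28°C; T = 3.34°C
Environment:
  100–3300 m, environment, lower layer: Δz = 3.2 km ⇒ ΔT = -38.72°C; T = -9.82°C
  3300–3700 m, environment, upper layer: Δz = 0.4 km ⇒ ΔT = -4.16°C; T = -13.98°C
T_parcel − T_env = 3.34 − (-13.98) = +17.32°C

+17.32°C (parcel warmer than environment)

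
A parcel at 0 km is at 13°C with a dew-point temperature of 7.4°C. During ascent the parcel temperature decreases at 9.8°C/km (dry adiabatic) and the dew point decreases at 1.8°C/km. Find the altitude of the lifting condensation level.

0.7 km

T and T_d converge at 9.8 − 1.8 = 8°C per km
Height above start = (13 − 7.4) / 8 = 0.7 km
LCL altitude = 0 m + 700 m = 700 m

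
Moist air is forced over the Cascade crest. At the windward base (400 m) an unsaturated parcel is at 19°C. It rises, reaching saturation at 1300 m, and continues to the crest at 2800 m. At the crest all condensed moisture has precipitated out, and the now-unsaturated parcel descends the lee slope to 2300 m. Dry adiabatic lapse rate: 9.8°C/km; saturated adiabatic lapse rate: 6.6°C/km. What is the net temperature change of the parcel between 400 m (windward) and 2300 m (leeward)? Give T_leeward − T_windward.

-13.82°C

From 400 m to 1300 m (dry): cools by 9.8 × 0.9 = 8.82°C, giving 10.18°C.
From 1300 m to 2800 m (saturated): cools by 6.6 × 1.5 = 9.9°C, giving 0.28°C.
From 2800 m to 2300 m (dry descent): warms by 9.8 × 0.5 = 4.9°C, giving 5.18°C.
Net change vs windward start: 5.18 − 19 = -13.82°C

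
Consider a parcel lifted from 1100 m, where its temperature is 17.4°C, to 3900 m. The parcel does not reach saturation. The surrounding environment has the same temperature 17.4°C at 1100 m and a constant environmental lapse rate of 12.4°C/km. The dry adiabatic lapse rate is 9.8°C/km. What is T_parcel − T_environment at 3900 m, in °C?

Parcel:
  1100–3900 m, dry: Δz = 2.8 km ⇒ ΔT = -27.44°C; T = -10.04°C
Environment:
  1100–3900 m, environment: Δz = 2.8 km ⇒ ΔT = -34.72°C; T = -17.32°C
T_parcel − T_env = -10.04 − (-17.32) = +7.28°C

+7.28°C (parcel warmer than environment)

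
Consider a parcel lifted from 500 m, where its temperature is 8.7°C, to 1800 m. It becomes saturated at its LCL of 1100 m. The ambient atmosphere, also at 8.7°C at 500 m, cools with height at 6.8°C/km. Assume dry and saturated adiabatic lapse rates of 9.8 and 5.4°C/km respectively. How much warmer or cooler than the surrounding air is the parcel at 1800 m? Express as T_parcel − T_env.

-0.82°C (parcel cooler than environment)

Parcel:
  500 → 1100 m (dry, 9.8°C/km): ΔT = -9.8 × 0.6 = -5.88°C → T = 2.82°C
  1100 → 1800 m (saturated, 5.4°C/km): ΔT = -5.4 × 0.7 = -3.78°C → T = -0.96°C
Environment:
  500 → 1800 m (environment, 6.8°C/km): ΔT = -6.8 × 1.3 = -8.84°C → T = -0.14°C
T_parcel − T_env = -0.96 − (-0.14) = -0.82°C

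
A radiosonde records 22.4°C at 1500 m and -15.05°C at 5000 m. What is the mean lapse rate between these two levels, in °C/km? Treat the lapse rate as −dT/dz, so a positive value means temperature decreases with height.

10.7°C/km

Γ = −ΔT/Δz = (22.4 − (-15.05)) / (5000 − 1500) m
  = 37.45°C / 3.5 km = 10.7°C/km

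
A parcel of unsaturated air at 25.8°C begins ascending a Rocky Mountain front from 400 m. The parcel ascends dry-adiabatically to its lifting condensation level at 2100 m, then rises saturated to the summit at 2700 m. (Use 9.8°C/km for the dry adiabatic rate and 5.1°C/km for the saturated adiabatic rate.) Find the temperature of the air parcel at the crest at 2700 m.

From 400 m to 2100 m (dry): cools by 9.8 × 1.7 = 16.66°C, giving 9.14°C.
From 2100 m to 2700 m (saturated): cools by 5.1 × 0.6 = 3.06°C, giving 6.08°C.

6.08°C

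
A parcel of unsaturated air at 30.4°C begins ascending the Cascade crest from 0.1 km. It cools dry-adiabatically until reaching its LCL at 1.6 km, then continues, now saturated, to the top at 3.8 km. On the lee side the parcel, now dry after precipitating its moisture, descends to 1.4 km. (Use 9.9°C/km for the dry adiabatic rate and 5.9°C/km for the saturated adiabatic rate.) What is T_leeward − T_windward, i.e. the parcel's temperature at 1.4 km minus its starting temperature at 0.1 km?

-4.07°C

Dry to 1600 m: -9.9 × 1.5 km = -14.85°C, so T = 15.55°C.
Saturated to 3800 m: -5.9 × 2.2 km = -12.98°C, so T = 2.57°C.
Dry descent to 1400 m: +9.9 × 2.4 km = +23.76°C, so T = 26.33°C.
Net change vs windward start: 26.33 − 30.4 = -4.07°C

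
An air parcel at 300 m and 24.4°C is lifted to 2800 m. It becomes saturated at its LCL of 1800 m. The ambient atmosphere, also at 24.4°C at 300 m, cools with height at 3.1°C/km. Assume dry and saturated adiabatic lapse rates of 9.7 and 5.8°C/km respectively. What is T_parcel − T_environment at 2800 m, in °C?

Parcel:
  300 → 1800 m (dry, 9.7°C/km): ΔT = -9.7 × 1.5 = -14.55°C → T = 9.85°C
  1800 → 2800 m (saturated, 5.8°C/km): ΔT = -5.8 × 1 = -5.8°C → T = 4.05°C
Environment:
  300 → 2800 m (environment, 3.1°C/km): ΔT = -3.1 × 2.5 = -7.75°C → T = 16.65°C
T_parcel − T_env = 4.05 − 16.65 = -12.6°C

-12.6°C (parcel cooler than environment)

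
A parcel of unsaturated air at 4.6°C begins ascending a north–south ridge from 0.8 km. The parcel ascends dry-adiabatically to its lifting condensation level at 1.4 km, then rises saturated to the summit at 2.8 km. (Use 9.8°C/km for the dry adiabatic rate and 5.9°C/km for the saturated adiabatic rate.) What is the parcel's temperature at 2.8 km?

Dry to 1400 m: -9.8 × 0.6 km = -5.88°C, so T = -1.28°C.
Saturated to 2800 m: -5.9 × 1.4 km = -8.26°C, so T = -9.54°C.

-9.54°C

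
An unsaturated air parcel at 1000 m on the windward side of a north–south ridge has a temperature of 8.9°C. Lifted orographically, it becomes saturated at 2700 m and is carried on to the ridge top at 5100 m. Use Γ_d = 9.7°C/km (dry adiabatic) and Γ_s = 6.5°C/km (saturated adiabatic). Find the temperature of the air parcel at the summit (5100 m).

-23.19°C

1000–2700 m, dry: Δz = 1.7 km ⇒ ΔT = -16.49°C; T = -7.59°C
2700–5100 m, saturated: Δz = 2.4 km ⇒ ΔT = -15.6°C; T = -23.19°C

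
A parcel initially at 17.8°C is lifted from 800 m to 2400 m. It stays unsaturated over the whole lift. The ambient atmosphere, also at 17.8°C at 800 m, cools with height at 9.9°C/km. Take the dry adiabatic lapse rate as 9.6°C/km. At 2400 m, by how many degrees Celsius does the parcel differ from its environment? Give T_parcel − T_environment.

Parcel:
  Dry to 2400 m: -9.6 × 1.6 km = -15.36°C, so T = 2.44°C.
Environment:
  Environment to 2400 m: -9.9 × 1.6 km = -15.84°C, so T = 1.96°C.
T_parcel − T_env = 2.44 − 1.96 = +0.48°C

+0.48°C (parcel warmer than environment)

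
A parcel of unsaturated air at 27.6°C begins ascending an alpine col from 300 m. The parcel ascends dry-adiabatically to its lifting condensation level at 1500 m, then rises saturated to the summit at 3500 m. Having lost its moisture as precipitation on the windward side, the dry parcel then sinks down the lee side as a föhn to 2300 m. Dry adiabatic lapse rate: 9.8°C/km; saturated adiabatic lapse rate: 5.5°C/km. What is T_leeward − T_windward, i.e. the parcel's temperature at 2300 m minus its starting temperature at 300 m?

300 → 1500 m (dry, 9.8°C/km): ΔT = -9.8 × 1.2 = -11.76°C → T = 15.84°C
1500 → 3500 m (saturated, 5.5°C/km): ΔT = -5.5 × 2 = -11°C → T = 4.84°C
3500 → 2300 m (dry descent, 9.8°C/km): ΔT = +9.8 × 1.2 = +11.76°C → T = 16.6°C
Net change vs windward start: 16.6 − 27.6 = -11°C

-11°C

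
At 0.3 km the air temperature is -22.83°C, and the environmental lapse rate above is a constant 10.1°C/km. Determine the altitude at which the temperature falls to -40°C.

Height above start = (-22.83 − (-40)) / 10.1 = 1.7 km
Altitude = 300 m + 1700 m = 2000 m

2 km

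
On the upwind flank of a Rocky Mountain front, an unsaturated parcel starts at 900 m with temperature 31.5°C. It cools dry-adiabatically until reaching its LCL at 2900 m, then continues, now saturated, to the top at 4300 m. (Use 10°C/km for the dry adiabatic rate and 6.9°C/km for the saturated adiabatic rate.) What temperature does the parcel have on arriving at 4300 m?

Dry to 2900 m: -10 × 2 km = -20°C, so T = 11.5°C.
Saturated to 4300 m: -6.9 × 1.4 km = -9.66°C, so T = 1.84°C.

1.84°C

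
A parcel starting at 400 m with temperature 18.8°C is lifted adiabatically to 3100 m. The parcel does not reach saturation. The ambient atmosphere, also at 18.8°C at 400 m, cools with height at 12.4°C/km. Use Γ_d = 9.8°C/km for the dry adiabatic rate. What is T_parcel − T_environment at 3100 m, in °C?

Parcel:
  400 → 3100 m (dry, 9.8°C/km): ΔT = -9.8 × 2.7 = -26.46°C → T = -7.66°C
Environment:
  400 → 3100 m (environment, 12.4°C/km): ΔT = -12.4 × 2.7 = -33.48°C → T = -14.68°C
T_parcel − T_env = -7.66 − (-14.68) = +7.02°C

+7.02°C (parcel warmer than environment)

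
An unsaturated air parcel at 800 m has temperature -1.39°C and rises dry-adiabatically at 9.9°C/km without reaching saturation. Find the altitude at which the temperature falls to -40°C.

Height above start = (-1.39 − (-40)) / 9.9 = 3.9 km
Altitude = 800 m + 3900 m = 4700 m

4700 m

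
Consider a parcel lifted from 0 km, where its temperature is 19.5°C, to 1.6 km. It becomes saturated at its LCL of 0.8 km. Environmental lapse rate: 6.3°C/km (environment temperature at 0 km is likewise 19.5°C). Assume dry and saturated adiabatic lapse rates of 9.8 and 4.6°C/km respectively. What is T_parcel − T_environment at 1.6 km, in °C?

Parcel:
  0–800 m, dry: Δz = 0.8 km ⇒ ΔT = -7.84°C; T = 11.66°C
  800–1600 m, saturated: Δz = 0.8 km ⇒ ΔT = -3.68°C; T = 7.98°C
Environment:
  0–1600 m, environment: Δz = 1.6 km ⇒ ΔT = -10.08°C; T = 9.42°C
T_parcel − T_env = 7.98 − 9.42 = -1.44°C

-1.44°C (parcel cooler than environment)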